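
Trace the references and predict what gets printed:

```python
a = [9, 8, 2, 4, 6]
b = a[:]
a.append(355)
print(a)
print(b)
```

Key concept: slice [:] creates copy.
Step by step:
`a = [9, 8, 2, 4, 6]` → a = [9, 8, 2, 4, 6]
`b = a[:]` → b = [9, 8, 2, 4, 6]
`a.append(355)` → a = [9, 8, 2, 4, 6, 355]
`print(a)` → prints [9, 8, 2, 4, 6, 355]
`print(b)` → prints [9, 8, 2, 4, 6]

Answer:
[9, 8, 2, 4, 6, 355]
[9, 8, 2, 4, 6]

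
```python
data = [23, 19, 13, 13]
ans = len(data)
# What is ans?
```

Trace:
`data = [23, 19, 13, 13]` → data = [23, 19, 13, 13]
`ans = len(data)` → ans = 4
So ans = 4

Answer: 4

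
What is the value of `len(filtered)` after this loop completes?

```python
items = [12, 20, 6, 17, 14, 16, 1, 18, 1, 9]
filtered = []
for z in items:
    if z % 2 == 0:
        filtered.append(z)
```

Count even numbers in [12, 20, 6, 17, 14, 16, 1, 18, 1, 9]
`filtered` takes the values: [] → [12] → [12, 20] → [12, 20, 6] → [12, 20, 6, 14] → [12, 20, 6, 14, 16] → [12, 20, 6, 14, 16, 18]
So `len(filtered)` = 6

Answer: 6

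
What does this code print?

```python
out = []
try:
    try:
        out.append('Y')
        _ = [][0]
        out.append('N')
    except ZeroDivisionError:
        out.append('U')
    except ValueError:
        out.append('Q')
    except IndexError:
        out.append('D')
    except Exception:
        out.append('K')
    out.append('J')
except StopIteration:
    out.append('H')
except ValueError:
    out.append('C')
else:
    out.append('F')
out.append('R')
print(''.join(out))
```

Execution trace: 'Y' (inner try body) → 'D' (inner except IndexError) → 'J' (try body, no exception) → 'F' (else) → 'R' (after the try/except). Output: YDJFR

Answer: YDJFR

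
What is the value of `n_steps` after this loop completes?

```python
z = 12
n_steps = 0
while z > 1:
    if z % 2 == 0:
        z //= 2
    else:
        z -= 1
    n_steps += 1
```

Steps to reduce 12 to 1
`n_steps` takes the values: 0 → 1 → 2 → 3 → 4

Answer: 4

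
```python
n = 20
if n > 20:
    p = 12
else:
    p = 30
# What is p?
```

Trace:
`n = 20` → n = 20
`if n > 20: ...` → n > 20 is False, take else branch → p = 30
So p = 30

Answer: 30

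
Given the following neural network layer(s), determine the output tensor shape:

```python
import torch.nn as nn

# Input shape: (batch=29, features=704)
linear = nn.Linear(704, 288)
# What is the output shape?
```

Input: (29, 704) -> Output: (29, 288)

Answer: (29, 288)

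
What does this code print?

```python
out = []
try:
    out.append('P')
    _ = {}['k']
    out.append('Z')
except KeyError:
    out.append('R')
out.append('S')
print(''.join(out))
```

Execution trace: 'P' (try body) → 'R' (except KeyError) → 'S' (after the try/except). Output: PRS

Answer: PRS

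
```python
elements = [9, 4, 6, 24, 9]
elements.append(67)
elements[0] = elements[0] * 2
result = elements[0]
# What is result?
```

Trace:
`elements = [9, 4, 6, 24, 9]` → elements = [9, 4, 6, 24, 9]
`elements.append(67)` → elements = [9, 4, 6, 24, 9, 67]
`elements[0] = elements[0] * 2` → elements = [18, 4, 6, 24, 9, 67]
`result = elements[0]` → result = 18
So result = 18

Answer: 18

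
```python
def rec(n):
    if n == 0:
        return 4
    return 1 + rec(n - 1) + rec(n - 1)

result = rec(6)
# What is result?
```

rec(n) = 1 + 2·rec(n-1), rec(0)=4. Closed form: (4+1)·2^6 - 1 = 319.

Answer: 319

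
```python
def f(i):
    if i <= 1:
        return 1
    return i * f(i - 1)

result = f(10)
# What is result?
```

f(10) = 10 * 9 * 8 * 7 * 6 * 5 * 4 * 3 * 2 * 1 = 3628800

Answer: 3628800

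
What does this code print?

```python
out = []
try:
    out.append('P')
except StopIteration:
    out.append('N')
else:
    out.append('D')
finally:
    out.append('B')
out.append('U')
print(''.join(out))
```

Execution trace: 'P' (try body, no exception) → 'D' (else) → 'B' (finally) → 'U' (after the try/except). Output: PDBU

Answer: PDBU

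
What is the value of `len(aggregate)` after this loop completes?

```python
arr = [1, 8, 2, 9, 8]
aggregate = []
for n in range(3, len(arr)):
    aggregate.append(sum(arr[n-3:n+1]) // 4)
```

Number of 4-element averages
`aggregate` takes the values: [] → [5] → [5, 6]
So `len(aggregate)` = 2

Answer: 2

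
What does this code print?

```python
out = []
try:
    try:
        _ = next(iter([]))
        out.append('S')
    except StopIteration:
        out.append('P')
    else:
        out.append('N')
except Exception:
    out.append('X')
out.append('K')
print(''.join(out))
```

Execution trace: 'P' (inner except StopIteration) → 'K' (after the try/except). Output: PK

Answer: PK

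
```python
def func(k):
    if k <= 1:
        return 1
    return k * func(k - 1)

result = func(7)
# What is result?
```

func(7) = 7 * 6 * 5 * 4 * 3 * 2 * 1 = 5040

Answer: 5040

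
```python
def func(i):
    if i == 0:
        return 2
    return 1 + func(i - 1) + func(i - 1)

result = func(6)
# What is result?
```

func(i) = 1 + 2·func(i-1), func(0)=2. Closed form: (2+1)·2^6 - 1 = 191.

Answer: 191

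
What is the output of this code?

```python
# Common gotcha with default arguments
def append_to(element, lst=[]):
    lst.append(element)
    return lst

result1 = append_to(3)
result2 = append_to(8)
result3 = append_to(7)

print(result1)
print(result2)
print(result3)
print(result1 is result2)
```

Key concept: mutable default argument gotcha.
Step by step:
`result1 = append_to(3)` → result1 = [3]
`result2 = append_to(8)` → result1 = [3, 8] (same object as result2); result2 = [3, 8] (same object as result1)
`result3 = append_to(7)` → result1 = [3, 8, 7] (same object as result2, result3); result2 = [3, 8, 7] (same object as result1, result3); result3 = [3, 8, 7] (same object as result1, result2)
`print(result1)` → prints [3, 8, 7]
`print(result2)` → prints [3, 8, 7]
`print(result3)` → prints [3, 8, 7]
`print(result1 is result2)` → prints True

Answer:
[3, 8, 7]
[3, 8, 7]
[3, 8, 7]
True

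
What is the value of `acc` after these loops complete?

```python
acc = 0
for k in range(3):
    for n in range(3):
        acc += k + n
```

Sum of all k+n for k,n in 3x3
`acc` takes the values: 0 → 1 → 3 → 4 → 6 → 9 → 11 → 14 → 18

Answer: 18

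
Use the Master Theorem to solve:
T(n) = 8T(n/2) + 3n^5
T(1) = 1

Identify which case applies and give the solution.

a=8, b=2, f(n)=3n^5. log_2(8) = 3. Since c=5 > 3 and the regularity condition holds (8(n/2)^5 = (8/2^5)n^5 with 8/2^5 < 1), Case 3 applies: T(n) = Θ(f(n)) = O(n^5).

Answer: O(n^5) - Case 3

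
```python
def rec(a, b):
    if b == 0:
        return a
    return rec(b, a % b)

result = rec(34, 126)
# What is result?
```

rec(34, 126) -> rec(126, 34) -> rec(34, 24) -> rec(24, 10) -> rec(10, 4) -> rec(4, 2) -> rec(2, 0) -> 2

Answer: 2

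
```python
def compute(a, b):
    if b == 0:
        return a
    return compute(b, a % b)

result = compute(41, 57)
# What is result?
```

compute(41, 57) -> compute(57, 41) -> compute(41, 16) -> compute(16, 9) -> compute(9, 7) -> compute(7, 2) -> compute(2, 1) -> compute(1, 0) -> 1

Answer: 1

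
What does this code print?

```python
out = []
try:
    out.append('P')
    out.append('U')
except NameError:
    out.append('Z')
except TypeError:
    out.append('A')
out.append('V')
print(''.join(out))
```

Execution trace: 'P' (try body) → 'U' (try body, no exception) → 'V' (after the try/except). Output: PUV

Answer: PUV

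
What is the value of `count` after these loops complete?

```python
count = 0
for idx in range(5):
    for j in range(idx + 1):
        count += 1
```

Triangle: 1 + 2 + ... + 5
`count` takes the values: 0 → 1 → 2 → 3 → 4 → 5 → 6 → 7 → 8 → 9 → 10 → 11 → 12 → 13 → 14 → 15

Answer: 15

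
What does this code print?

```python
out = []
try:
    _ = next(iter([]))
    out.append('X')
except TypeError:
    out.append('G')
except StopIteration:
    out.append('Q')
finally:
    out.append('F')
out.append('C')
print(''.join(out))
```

Execution trace: 'Q' (except StopIteration) → 'F' (finally) → 'C' (after the try/except). Output: QFC

Answer: QFC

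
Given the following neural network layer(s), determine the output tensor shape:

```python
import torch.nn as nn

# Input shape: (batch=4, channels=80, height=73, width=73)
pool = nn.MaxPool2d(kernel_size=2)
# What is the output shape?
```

Input: (4, 80, 73, 73) -> Output: (4, 80, 36, 36)

Answer: (4, 80, 36, 36)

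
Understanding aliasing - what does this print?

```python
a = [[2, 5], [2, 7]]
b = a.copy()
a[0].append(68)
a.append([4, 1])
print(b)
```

Key concept: shallow copy with nested lists.
Step by step:
`a = [[2, 5], [2, 7]]` → a = [[2, 5], [2, 7]]
`b = a.copy()` → b = [[2, 5], [2, 7]]
`a[0].append(68)` → a = [[2, 5, 68], [2, 7]]; b = [[2, 5, 68], [2, 7]]
`a.append([4, 1])` → a = [[2, 5, 68], [2, 7], [4, 1]]
`print(b)` → prints [[2, 5, 68], [2, 7]]

Answer: [[2, 5, 68], [2, 7]]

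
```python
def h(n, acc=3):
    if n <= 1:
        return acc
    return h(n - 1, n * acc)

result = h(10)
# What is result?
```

Accumulator trace (n, acc): (10, 3) -> (9, 30) -> (8, 270) -> (7, 2160) -> (6, 15120) -> (5, 90720) -> (4, 453600) -> (3, 1814400) -> (2, 5443200) -> (1, 10886400) -> return 10886400

Answer: 10886400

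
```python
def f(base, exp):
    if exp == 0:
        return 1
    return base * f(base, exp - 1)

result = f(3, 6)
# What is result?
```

f(3, 6) = 3 * 3 * 3 * 3 * 3 * 3 = 729

Answer: 729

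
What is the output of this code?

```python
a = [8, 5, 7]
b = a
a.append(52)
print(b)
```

Key concept: basic list aliasing.
Step by step:
`a = [8, 5, 7]` → a = [8, 5, 7]
`b = a` → b = [8, 5, 7] (same object as a)
`a.append(52)` → a = [8, 5, 7, 52] (same object as b); b = [8, 5, 7, 52] (same object as a)
`print(b)` → prints [8, 5, 7, 52]

Answer: [8, 5, 7, 52]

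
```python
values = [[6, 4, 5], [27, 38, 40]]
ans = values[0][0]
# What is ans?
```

Trace:
`values = [[6, 4, 5], [27, 38, 40]]` → values = [[6, 4, 5], [27, 38, 40]]
`ans = values[0][0]` → ans = 6
So ans = 6

Answer: 6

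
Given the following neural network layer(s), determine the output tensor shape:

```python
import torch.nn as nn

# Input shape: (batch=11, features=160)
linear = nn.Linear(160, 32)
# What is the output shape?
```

Input: (11, 160) -> Output: (11, 32)

Answer: (11, 32)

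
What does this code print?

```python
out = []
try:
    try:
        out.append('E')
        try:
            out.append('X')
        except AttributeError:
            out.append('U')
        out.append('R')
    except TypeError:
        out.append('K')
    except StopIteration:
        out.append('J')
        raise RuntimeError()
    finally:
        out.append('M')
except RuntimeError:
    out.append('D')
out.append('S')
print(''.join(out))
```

Execution trace: 'E' (try body) → 'X' (inner try body, no exception) → 'R' (try body, no exception) → 'M' (finally) → 'S' (after the try/except). Output: EXRMS

Answer: EXRMS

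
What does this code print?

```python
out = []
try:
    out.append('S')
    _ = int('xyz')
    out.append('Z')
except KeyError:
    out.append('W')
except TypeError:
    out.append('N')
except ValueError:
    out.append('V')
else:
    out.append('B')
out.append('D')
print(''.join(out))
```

Execution trace: 'S' (try body) → 'V' (except ValueError) → 'D' (after the try/except). Output: SVD

Answer: SVD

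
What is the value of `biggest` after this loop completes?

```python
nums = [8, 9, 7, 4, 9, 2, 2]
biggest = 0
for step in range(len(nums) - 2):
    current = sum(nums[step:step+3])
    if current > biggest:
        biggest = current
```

Max sum of 3-element window in [8, 9, 7, 4, 9, 2, 2]
`biggest` takes the values: 0 → 24

Answer: 24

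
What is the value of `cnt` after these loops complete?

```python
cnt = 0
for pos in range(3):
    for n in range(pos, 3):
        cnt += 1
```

Upper triangle: 3 + 2 + ... + 1
`cnt` takes the values: 0 → 1 → 2 → 3 → 4 → 5 → 6

Answer: 6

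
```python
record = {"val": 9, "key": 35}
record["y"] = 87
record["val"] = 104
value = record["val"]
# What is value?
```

Trace:
`record = {"val": 9, "key": 35}` → record = {'val': 9, 'key': 35}
`record["y"] = 87` → record = {'val': 9, 'key': 35, 'y': 87}
`record["val"] = 104` → record = {'val': 104, 'key': 35, 'y': 87}
`value = record["val"]` → value = 104
So value = 104

Answer: 104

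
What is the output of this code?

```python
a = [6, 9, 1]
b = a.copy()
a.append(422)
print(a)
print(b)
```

Key concept: list.copy() creates independent copy.
Step by step:
`a = [6, 9, 1]` → a = [6, 9, 1]
`b = a.copy()` → b = [6, 9, 1]
`a.append(422)` → a = [6, 9, 1, 422]
`print(a)` → prints [6, 9, 1, 422]
`print(b)` → prints [6, 9, 1]

Answer:
[6, 9, 1, 422]
[6, 9, 1]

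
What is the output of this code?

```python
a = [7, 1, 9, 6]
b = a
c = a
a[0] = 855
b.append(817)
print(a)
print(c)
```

Key concept: multiple aliases.
Step by step:
`a = [7, 1, 9, 6]` → a = [7, 1, 9, 6]
`b = a` → b = [7, 1, 9, 6] (same object as a)
`c = a` → c = [7, 1, 9, 6] (same object as a, b)
`a[0] = 855` → a = [855, 1, 9, 6] (same object as b, c); b = [855, 1, 9, 6] (same object as a, c); c = [855, 1, 9, 6] (same object as a, b)
`b.append(817)` → a = [855, 1, 9, 6, 817] (same object as b, c); b = [855, 1, 9, 6, 817] (same object as a, c); c = [855, 1, 9, 6, 817] (same object as a, b)
`print(a)` → prints [855, 1, 9, 6, 817]
`print(c)` → prints [855, 1, 9, 6, 817]

Answer:
[855, 1, 9, 6, 817]
[855, 1, 9, 6, 817]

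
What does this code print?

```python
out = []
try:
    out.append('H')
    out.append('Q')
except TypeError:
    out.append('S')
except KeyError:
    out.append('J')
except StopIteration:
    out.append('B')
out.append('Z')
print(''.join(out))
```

Execution trace: 'H' (try body) → 'Q' (try body, no exception) → 'Z' (after the try/except). Output: HQZ

Answer: HQZ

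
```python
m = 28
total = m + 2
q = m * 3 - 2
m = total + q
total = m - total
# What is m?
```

Trace:
`m = 28` → m = 28
`total = m + 2` → total = 30
`q = m * 3 - 2` → q = 82
`m = total + q` → m = 112
`total = m - total` → total = 82
So m = 112

Answer: 112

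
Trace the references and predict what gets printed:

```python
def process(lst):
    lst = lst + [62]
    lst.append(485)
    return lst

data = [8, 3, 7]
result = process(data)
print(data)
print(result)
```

Key concept: rebinding parameter vs mutation.
Step by step:
`data = [8, 3, 7]` → data = [8, 3, 7]
`result = process(data)` → result = [8, 3, 7, 62, 485]
`print(data)` → prints [8, 3, 7]
`print(result)` → prints [8, 3, 7, 62, 485]

Answer:
[8, 3, 7]
[8, 3, 7, 62, 485]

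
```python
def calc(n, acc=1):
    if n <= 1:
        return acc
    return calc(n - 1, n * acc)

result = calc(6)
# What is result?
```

Accumulator trace (n, acc): (6, 1) -> (5, 6) -> (4, 30) -> (3, 120) -> (2, 360) -> (1, 720) -> return 720

Answer: 720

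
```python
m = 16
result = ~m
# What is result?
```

Trace:
`m = 16` → m = 16
`result = ~m` → result = -17
So result = -17

Answer: -17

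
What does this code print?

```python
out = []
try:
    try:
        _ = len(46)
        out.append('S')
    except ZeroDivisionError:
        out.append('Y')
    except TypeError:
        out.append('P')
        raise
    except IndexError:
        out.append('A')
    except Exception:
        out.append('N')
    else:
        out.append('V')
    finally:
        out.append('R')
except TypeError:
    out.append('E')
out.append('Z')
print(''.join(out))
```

Execution trace: 'P' (inner except TypeError) → 'R' (inner finally) → 'E' (outer except TypeError) → 'Z' (after the try/except). Output: PREZ

Answer: PREZ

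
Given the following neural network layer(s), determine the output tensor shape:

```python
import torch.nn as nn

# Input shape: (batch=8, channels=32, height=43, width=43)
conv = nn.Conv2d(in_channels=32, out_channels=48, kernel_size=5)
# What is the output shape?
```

Input: (8, 32, 43, 43) -> Output: (8, 48, 39, 39)

Answer: (8, 48, 39, 39)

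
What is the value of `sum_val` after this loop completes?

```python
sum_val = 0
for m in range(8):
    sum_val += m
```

Sum of 0 to 7 = 28
`sum_val` takes the values: 0 → 1 → 3 → 6 → 10 → 15 → 21 → 28

Answer: 28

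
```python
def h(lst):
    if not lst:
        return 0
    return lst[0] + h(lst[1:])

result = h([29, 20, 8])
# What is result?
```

29 + 20 + 8 + 0 = 57

Answer: 57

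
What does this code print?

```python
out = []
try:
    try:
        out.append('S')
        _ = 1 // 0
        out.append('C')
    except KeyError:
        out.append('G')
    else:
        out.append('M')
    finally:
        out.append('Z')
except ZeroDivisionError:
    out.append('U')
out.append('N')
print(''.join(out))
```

Execution trace: 'S' (try body) → 'Z' (finally) → 'U' (outer except ZeroDivisionError) → 'N' (after the try/except). Output: SZUN

Answer: SZUN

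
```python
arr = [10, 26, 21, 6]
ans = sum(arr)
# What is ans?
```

Trace:
`arr = [10, 26, 21, 6]` → arr = [10, 26, 21, 6]
`ans = sum(arr)` → ans = 63
So ans = 63

Answer: 63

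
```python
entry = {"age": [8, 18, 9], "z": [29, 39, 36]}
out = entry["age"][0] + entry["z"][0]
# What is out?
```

Trace:
`entry = {"age": [8, 18, 9], "z": [29, 39, 36]}` → entry = {'age': [8, 18, 9], 'z': [29, 39, 36]}
`out = entry["age"][0] + entry["z"][0]` → out = 37
So out = 37

Answer: 37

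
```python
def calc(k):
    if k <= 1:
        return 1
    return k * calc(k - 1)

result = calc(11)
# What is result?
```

calc(11) = 11 * 10 * 9 * 8 * 7 * 6 * 5 * 4 * 3 * 2 * 1 = 39916800

Answer: 39916800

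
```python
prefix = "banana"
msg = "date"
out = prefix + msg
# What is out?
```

Trace:
`prefix = "banana"` → prefix = 'banana'
`msg = "date"` → msg = 'date'
`out = prefix + msg` → out = 'bananadate'
So out = 'bananadate'

Answer: 'bananadate'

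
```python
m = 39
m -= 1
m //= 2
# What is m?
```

Trace:
`m = 39` → m = 39
`m -= 1` → m = 38
`m //= 2` → m = 19
So m = 19

Answer: 19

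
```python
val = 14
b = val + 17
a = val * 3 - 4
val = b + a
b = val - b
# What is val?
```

Trace:
`val = 14` → val = 14
`b = val + 17` → b = 31
`a = val * 3 - 4` → a = 38
`val = b + a` → val = 69
`b = val - b` → b = 38
So val = 69

Answer: 69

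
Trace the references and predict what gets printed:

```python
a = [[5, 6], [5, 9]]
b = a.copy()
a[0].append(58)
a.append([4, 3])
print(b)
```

Key concept: shallow copy with nested lists.
Step by step:
`a = [[5, 6], [5, 9]]` → a = [[5, 6], [5, 9]]
`b = a.copy()` → b = [[5, 6], [5, 9]]
`a[0].append(58)` → a = [[5, 6, 58], [5, 9]]; b = [[5, 6, 58], [5, 9]]
`a.append([4, 3])` → a = [[5, 6, 58], [5, 9], [4, 3]]
`print(b)` → prints [[5, 6, 58], [5, 9]]

Answer: [[5, 6, 58], [5, 9]]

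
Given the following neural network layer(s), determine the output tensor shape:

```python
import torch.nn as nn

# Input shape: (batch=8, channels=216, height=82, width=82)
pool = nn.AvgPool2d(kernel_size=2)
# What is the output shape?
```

Input: (8, 216, 82, 82) -> Output: (8, 216, 41, 41)

Answer: (8, 216, 41, 41)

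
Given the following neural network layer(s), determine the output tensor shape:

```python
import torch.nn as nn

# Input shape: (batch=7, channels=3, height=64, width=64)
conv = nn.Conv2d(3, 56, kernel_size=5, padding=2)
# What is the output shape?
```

Input: (7, 3, 64, 64) -> Output: (7, 56, 64, 64)

Answer: (7, 56, 64, 64)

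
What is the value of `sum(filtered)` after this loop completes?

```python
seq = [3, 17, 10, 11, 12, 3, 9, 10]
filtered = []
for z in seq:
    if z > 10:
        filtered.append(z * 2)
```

Sum of doubled values > 10
`filtered` takes the values: [] → [34] → [34, 22] → [34, 22, 24]
So `sum(filtered)` = 80

Answer: 80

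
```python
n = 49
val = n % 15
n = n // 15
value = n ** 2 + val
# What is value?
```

Trace:
`n = 49` → n = 49
`val = n % 15` → val = 4
`n = n // 15` → n = 3
`value = n ** 2 + val` → value = 13
So value = 13

Answer: 13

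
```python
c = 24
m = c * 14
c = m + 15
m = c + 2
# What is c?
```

Trace:
`c = 24` → c = 24
`m = c * 14` → m = 336
`c = m + 15` → c = 351
`m = c + 2` → m = 353
So c = 351

Answer: 351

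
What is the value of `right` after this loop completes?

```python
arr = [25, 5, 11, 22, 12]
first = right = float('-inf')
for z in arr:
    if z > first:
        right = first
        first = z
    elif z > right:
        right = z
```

Second largest (with repeats) in [25, 5, 11, 22, 12]
`right` takes the values: -inf → 5 → 11 → 22

Answer: 22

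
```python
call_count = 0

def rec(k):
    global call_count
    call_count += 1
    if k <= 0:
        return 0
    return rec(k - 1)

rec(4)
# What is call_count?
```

Linear recursion stepping by 1: 5 calls from k=4 down to ≤0.

Answer: 5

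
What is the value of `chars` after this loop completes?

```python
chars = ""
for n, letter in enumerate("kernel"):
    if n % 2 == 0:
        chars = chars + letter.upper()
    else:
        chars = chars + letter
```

Uppercase even positions in 'kernel'
`chars` takes the values: "" → "K" → "Ke" → "KeR" → "KeRn" → "KeRnE" → "KeRnEl"

Answer: "KeRnEl"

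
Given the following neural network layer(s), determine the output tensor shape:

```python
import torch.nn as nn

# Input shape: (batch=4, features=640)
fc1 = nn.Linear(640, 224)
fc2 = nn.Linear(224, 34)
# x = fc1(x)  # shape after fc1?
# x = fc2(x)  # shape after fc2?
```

Input: (4, 640) -> after fc1: (4, 224) -> Output: (4, 34)

Answer: (4, 34)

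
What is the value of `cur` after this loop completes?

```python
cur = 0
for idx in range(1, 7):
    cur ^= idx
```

XOR of 1 to 6
`cur` takes the values: 0 → 1 → 3 → 0 → 4 → 1 → 7

Answer: 7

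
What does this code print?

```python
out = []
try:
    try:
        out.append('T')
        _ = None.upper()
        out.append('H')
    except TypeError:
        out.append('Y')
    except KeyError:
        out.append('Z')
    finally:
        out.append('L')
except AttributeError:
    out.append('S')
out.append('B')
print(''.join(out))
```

Execution trace: 'T' (try body) → 'L' (finally) → 'S' (outer except AttributeError) → 'B' (after the try/except). Output: TLSB

Answer: TLSB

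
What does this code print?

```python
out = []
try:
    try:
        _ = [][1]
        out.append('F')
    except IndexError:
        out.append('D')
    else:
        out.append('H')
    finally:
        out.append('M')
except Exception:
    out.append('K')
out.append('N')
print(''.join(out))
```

Execution trace: 'D' (inner except IndexError) → 'M' (inner finally) → 'N' (after the try/except). Output: DMN

Answer: DMN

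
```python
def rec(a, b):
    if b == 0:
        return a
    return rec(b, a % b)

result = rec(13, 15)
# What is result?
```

rec(13, 15) -> rec(15, 13) -> rec(13, 2) -> rec(2, 1) -> rec(1, 0) -> 1

Answer: 1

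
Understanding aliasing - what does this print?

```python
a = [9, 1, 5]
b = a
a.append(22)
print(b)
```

Key concept: basic list aliasing.
Step by step:
`a = [9, 1, 5]` → a = [9, 1, 5]
`b = a` → b = [9, 1, 5] (same object as a)
`a.append(22)` → a = [9, 1, 5, 22] (same object as b); b = [9, 1, 5, 22] (same object as a)
`print(b)` → prints [9, 1, 5, 22]

Answer: [9, 1, 5, 22]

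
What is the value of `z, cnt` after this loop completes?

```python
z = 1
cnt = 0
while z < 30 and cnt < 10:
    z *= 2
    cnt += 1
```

Double until >= 30 or 10 iterations
`z, cnt` takes the values: (1, 0) → (2, 0) → (2, 1) → (4, 1) → (4, 2) → (8, 2) → (8, 3) → (16, 3) → (16, 4) → (32, 4) → (32, 5)

Answer: 32, 5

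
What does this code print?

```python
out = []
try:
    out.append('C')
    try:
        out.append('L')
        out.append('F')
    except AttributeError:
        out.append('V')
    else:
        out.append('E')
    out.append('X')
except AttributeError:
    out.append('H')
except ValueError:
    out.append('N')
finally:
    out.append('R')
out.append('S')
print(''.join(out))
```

Execution trace: 'C' (try body) → 'L' (inner try body) → 'F' (inner try body, no exception) → 'E' (inner else) → 'X' (try body, no exception) → 'R' (finally) → 'S' (after the try/except). Output: CLFEXRS

Answer: CLFEXRS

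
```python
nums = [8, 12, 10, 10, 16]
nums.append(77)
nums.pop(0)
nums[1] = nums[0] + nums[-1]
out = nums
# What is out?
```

Trace:
`nums = [8, 12, 10, 10, 16]` → nums = [8, 12, 10, 10, 16]
`nums.append(77)` → nums = [8, 12, 10, 10, 16, 77]
`nums.pop(0)` → nums = [12, 10, 10, 16, 77]
`nums[1] = nums[0] + nums[-1]` → nums = [12, 89, 10, 16, 77]
`out = nums` → out = [12, 89, 10, 16, 77]
So out = [12, 89, 10, 16, 77]

Answer: [12, 89, 10, 16, 77]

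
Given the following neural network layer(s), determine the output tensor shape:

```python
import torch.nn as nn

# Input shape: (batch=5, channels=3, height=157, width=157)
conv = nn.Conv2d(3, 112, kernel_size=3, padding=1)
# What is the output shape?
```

Input: (5, 3, 157, 157) -> Output: (5, 112, 157, 157)

Answer: (5, 112, 157, 157)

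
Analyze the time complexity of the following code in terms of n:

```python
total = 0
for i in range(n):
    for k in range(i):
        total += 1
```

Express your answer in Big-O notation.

Each loop level contributes: n × n. Multiplying the contributions gives O(n^2).

Answer: O(n^2)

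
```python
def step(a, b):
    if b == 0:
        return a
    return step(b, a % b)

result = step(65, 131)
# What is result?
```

step(65, 131) -> step(131, 65) -> step(65, 1) -> step(1, 0) -> 1

Answer: 1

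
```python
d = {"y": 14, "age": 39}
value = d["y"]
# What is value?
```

Trace:
`d = {"y": 14, "age": 39}` → d = {'y': 14, 'age': 39}
`value = d["y"]` → value = 14
So value = 14

Answer: 14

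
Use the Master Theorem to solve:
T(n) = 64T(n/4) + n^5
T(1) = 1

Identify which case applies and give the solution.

a=64, b=4, f(n)=n^5. log_4(64) = 3. Since c=5 > 3 and the regularity condition holds (64(n/4)^5 = (64/4^5)n^5 with 64/4^5 < 1), Case 3 applies: T(n) = Θ(f(n)) = O(n^5).

Answer: O(n^5) - Case 3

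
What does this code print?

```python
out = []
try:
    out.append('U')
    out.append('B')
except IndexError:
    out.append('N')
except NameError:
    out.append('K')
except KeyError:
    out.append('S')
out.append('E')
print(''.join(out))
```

Execution trace: 'U' (try body) → 'B' (try body, no exception) → 'E' (after the try/except). Output: UBE

Answer: UBE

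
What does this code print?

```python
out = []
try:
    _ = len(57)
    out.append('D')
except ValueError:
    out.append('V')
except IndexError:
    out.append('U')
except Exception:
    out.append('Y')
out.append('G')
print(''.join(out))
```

Execution trace: 'Y' (except Exception) → 'G' (after the try/except). Output: YG

Answer: YG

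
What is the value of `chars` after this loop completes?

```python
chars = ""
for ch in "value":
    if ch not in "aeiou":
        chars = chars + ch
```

Remove vowels from 'value'
`chars` takes the values: "" → "v" → "vl"

Answer: "vl"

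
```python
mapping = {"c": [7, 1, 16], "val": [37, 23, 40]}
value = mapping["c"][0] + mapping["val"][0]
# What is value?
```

Trace:
`mapping = {"c": [7, 1, 16], "val": [37, 23, 40]}` → mapping = {'c': [7, 1, 16], 'val': [37, 23, 40]}
`value = mapping["c"][0] + mapping["val"][0]` → value = 44
So value = 44

Answer: 44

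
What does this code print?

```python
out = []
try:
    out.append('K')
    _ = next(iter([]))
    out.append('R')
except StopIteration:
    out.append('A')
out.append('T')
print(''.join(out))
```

Execution trace: 'K' (try body) → 'A' (except StopIteration) → 'T' (after the try/except). Output: KAT

Answer: KAT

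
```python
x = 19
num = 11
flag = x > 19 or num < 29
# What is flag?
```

Trace:
`x = 19` → x = 19
`num = 11` → num = 11
`flag = x > 19 or num < 29` → flag = True
So flag = True

Answer: True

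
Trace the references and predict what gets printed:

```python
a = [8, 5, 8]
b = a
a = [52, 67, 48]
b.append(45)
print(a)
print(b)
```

Key concept: rebinding vs mutation: a is rebound to a new list, b still points at the original.
Step by step:
`a = [8, 5, 8]` → a = [8, 5, 8]
`b = a` → b = [8, 5, 8] (same object as a)
`a = [52, 67, 48]` → a = [52, 67, 48]
`b.append(45)` → b = [8, 5, 8, 45]
`print(a)` → prints [52, 67, 48]
`print(b)` → prints [8, 5, 8, 45]

Answer:
[52, 67, 48]
[8, 5, 8, 45]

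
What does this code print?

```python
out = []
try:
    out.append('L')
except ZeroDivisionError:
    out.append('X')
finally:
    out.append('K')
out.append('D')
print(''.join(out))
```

Execution trace: 'L' (try body, no exception) → 'K' (finally) → 'D' (after the try/except). Output: LKD

Answer: LKD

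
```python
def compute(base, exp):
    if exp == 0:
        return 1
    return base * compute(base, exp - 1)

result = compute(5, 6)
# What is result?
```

compute(5, 6) = 5 * 5 * 5 * 5 * 5 * 5 = 15625

Answer: 15625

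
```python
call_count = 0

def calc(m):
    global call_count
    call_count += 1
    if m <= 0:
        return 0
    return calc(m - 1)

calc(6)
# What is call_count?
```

Linear recursion stepping by 1: 7 calls from m=6 down to ≤0.

Answer: 7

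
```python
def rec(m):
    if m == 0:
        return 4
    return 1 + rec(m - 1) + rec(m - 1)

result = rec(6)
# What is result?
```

rec(m) = 1 + 2·rec(m-1), rec(0)=4. Closed form: (4+1)·2^6 - 1 = 319.

Answer: 319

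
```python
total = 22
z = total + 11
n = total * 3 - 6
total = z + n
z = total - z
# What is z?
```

Trace:
`total = 22` → total = 22
`z = total + 11` → z = 33
`n = total * 3 - 6` → n = 60
`total = z + n` → total = 93
`z = total - z` → z = 60
So z = 60

Answer: 60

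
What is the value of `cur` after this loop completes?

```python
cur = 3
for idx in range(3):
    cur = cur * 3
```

Multiply by 3, 3 times: 3 * 3^3 = 81
`cur` takes the values: 3 → 9 → 27 → 81

Answer: 81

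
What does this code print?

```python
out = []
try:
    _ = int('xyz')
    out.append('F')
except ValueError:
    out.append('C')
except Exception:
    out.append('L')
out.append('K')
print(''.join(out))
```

Execution trace: 'C' (except ValueError) → 'K' (after the try/except). Output: CK

Answer: CK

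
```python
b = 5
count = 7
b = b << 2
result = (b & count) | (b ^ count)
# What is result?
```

Trace:
`b = 5` → b = 5
`count = 7` → count = 7
`b = b << 2` → b = 20
`result = (b & count) | (b ^ count)` → result = 23
So result = 23

Answer: 23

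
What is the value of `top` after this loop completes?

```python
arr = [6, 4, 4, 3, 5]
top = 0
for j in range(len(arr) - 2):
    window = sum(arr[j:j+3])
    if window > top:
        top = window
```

Max sum of 3-element window in [6, 4, 4, 3, 5]
`top` takes the values: 0 → 14

Answer: 14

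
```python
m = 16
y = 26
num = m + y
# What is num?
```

Trace:
`m = 16` → m = 16
`y = 26` → y = 26
`num = m + y` → num = 42
So num = 42

Answer: 42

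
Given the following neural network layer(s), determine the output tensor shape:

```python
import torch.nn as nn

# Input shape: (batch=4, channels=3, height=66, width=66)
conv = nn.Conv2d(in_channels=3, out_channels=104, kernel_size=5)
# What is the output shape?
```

Input: (4, 3, 66, 66) -> Output: (4, 104, 62, 62)

Answer: (4, 104, 62, 62)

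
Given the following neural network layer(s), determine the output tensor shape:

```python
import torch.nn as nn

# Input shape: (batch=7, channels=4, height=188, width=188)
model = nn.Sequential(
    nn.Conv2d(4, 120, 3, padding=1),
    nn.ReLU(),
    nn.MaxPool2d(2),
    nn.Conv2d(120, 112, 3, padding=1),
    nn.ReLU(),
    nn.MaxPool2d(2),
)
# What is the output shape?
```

Input: (7, 4, 188, 188) -> after first Conv2d: (7, 120, 188, 188) -> after first MaxPool2d: (7, 120, 94, 94) -> after second Conv2d: (7, 112, 94, 94) -> Output: (7, 112, 47, 47)

Answer: (7, 112, 47, 47)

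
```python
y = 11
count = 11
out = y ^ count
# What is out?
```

Trace:
`y = 11` → y = 11
`count = 11` → count = 11
`out = y ^ count` → out = 0
So out = 0

Answer: 0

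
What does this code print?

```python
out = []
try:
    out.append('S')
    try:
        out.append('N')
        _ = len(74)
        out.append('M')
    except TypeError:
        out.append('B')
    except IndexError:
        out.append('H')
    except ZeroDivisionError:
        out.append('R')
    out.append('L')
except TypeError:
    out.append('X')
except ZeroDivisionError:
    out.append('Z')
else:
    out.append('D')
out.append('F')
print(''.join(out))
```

Execution trace: 'S' (try body) → 'N' (inner try body) → 'B' (inner except TypeError) → 'L' (try body, no exception) → 'D' (else) → 'F' (after the try/except). Output: SNBLDF

Answer: SNBLDF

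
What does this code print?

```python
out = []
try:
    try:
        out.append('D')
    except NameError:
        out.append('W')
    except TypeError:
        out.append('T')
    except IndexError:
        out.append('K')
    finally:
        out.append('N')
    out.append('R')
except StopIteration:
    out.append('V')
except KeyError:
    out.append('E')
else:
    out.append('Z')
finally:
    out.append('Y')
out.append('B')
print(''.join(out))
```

Execution trace: 'D' (inner try body, no exception) → 'N' (inner finally) → 'R' (try body, no exception) → 'Z' (else) → 'Y' (finally) → 'B' (after the try/except). Output: DNRZYB

Answer: DNRZYB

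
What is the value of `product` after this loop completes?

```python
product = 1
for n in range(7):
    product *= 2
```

2^7 = 128
`product` takes the values: 1 → 2 → 4 → 8 → 16 → 32 → 64 → 128

Answer: 128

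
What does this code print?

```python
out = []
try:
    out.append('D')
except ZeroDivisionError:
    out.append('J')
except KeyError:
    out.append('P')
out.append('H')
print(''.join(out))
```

Execution trace: 'D' (try body, no exception) → 'H' (after the try/except). Output: DH

Answer: DH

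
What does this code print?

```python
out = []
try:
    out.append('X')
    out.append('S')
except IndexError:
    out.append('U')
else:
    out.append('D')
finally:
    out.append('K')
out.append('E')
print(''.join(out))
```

Execution trace: 'X' (try body) → 'S' (try body, no exception) → 'D' (else) → 'K' (finally) → 'E' (after the try/except). Output: XSDKE

Answer: XSDKE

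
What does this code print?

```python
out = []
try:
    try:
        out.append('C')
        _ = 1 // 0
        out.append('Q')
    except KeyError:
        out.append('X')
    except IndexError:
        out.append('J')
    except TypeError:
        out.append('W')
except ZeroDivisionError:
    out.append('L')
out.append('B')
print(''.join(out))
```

Execution trace: 'C' (try body) → 'L' (outer except ZeroDivisionError) → 'B' (after the try/except). Output: CLB

Answer: CLB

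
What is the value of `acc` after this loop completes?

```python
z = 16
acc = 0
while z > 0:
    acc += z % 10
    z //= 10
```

Sum digits of 16
`acc` takes the values: 0 → 6 → 7

Answer: 7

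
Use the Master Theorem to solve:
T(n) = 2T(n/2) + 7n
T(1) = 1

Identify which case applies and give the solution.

a=2, b=2, f(n)=7n. log_2(2) = 1. Since c=1 = 1, Case 2 applies: T(n) = Θ(n^log_b(a) · log n) = O(n log n).

Answer: O(n log n) - Case 2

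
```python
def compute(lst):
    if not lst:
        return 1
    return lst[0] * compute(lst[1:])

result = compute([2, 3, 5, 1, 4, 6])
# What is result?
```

Product over [2, 3, 5, 1, 4, 6] = 2 * 3 * 5 * 1 * 4 * 6 = 720

Answer: 720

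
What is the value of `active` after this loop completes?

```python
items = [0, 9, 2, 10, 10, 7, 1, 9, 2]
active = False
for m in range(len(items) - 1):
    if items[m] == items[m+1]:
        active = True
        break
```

Check consecutive duplicates in [0, 9, 2, 10, 10, 7, 1, 9, 2]
`active` takes the values: False → True

Answer: True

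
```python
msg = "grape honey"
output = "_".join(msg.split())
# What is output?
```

Trace:
`msg = "grape honey"` → msg = 'grape honey'
`output = "_".join(msg.split())` → output = 'grape_honey'
So output = 'grape_honey'

Answer: 'grape_honey'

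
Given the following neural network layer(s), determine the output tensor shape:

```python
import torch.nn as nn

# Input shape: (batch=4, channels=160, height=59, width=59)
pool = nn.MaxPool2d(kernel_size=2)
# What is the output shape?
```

Input: (4, 160, 59, 59) -> Output: (4, 160, 29, 29)

Answer: (4, 160, 29, 29)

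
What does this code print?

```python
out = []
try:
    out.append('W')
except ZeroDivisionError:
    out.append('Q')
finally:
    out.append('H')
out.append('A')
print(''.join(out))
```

Execution trace: 'W' (try body, no exception) → 'H' (finally) → 'A' (after the try/except). Output: WHA

Answer: WHA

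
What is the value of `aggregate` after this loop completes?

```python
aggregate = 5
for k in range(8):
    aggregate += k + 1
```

Start at 5, add 1 to 8 = 41
`aggregate` takes the values: 5 → 6 → 8 → 11 → 15 → 20 → 26 → 33 → 41

Answer: 41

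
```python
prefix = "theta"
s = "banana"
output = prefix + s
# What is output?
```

Trace:
`prefix = "theta"` → prefix = 'theta'
`s = "banana"` → s = 'banana'
`output = prefix + s` → output = 'thetabanana'
So output = 'thetabanana'

Answer: 'thetabanana'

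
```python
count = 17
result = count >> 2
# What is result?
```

Trace:
`count = 17` → count = 17
`result = count >> 2` → result = 4
So result = 4

Answer: 4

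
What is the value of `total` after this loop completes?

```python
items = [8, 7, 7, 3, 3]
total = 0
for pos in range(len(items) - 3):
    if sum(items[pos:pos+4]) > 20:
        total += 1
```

Count windows with sum > 20
`total` takes the values: 0 → 1

Answer: 1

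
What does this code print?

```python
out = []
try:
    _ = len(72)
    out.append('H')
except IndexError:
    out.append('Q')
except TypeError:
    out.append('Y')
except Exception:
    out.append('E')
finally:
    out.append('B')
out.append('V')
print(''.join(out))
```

Execution trace: 'Y' (except TypeError) → 'B' (finally) → 'V' (after the try/except). Output: YBV

Answer: YBV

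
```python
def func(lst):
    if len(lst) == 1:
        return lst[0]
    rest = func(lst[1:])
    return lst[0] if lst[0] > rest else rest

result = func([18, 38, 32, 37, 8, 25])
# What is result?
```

Recursive max over [18, 38, 32, 37, 8, 25] = 38

Answer: 38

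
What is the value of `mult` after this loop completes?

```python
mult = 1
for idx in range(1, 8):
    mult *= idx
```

7! = 5040
`mult` takes the values: 1 → 2 → 6 → 24 → 120 → 720 → 5040

Answer: 5040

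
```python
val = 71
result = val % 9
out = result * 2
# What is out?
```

Trace:
`val = 71` → val = 71
`result = val % 9` → result = 8
`out = result * 2` → out = 16
So out = 16

Answer: 16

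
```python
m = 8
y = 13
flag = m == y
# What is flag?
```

Trace:
`m = 8` → m = 8
`y = 13` → y = 13
`flag = m == y` → flag = False
So flag = False

Answer: False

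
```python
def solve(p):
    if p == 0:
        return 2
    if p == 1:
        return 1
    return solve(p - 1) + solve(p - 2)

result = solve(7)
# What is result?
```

Build up from base cases: solve(0)=2, solve(1)=1, solve(2)=3, solve(3)=4, solve(4)=7, solve(5)=11, solve(6)=18, ..., solve(7)=29

Answer: 29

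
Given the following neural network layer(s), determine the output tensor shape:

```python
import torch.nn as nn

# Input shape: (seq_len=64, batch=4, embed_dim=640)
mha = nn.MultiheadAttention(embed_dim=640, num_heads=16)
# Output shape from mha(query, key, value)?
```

Input: (64, 4, 640) -> Output: (64, 4, 640)

Answer: (64, 4, 640)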